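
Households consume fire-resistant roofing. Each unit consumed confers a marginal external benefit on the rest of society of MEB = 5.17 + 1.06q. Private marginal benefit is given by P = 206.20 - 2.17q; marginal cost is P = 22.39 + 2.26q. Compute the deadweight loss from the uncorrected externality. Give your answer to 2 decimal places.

DWL = 358.44

Market equilibrium (private): 22.39 + 2.26q = 206.20 - 2.17q → q_m = 41.4921.
Social marginal benefit = demand + MEB = 211.37 - 1.11q.
Set SMB = MC: 211.37 - 1.11q = 22.39 + 2.26q → q* = 56.0772.
The welfare-loss triangle has base |q_m − q*| and height MEB(q_m) (the vertical gap between SMB and MC is zero at q* and MEB at q_m).
DWL = ½ × 14.5851 × 49.1516 = 358.4405.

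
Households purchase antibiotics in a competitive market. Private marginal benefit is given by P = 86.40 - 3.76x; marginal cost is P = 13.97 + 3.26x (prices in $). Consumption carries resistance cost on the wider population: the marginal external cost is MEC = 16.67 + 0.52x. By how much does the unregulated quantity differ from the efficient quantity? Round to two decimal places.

2.92 units

Market equilibrium (private): 13.97 + 3.26x = 86.40 - 3.76x → x_m = 10.3177.
Social marginal benefit = demand − MEC = 69.73 - 4.28x.
Set SMB = MC: 69.73 - 4.28x = 13.97 + 3.26x → x* = 7.3952.
Gap = |10.3177 − 7.3952| = 2.9225.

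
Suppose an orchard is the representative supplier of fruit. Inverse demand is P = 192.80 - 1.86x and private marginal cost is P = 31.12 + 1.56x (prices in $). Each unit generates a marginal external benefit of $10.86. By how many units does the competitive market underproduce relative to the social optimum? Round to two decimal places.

3.18 units

Market equilibrium (private): 31.12 + 1.56x = 192.80 - 1.86x → x_m = 47.2749.
Social marginal cost = private MC − MEB = 20.26 + 1.56x.
Set SMC = demand: 20.26 + 1.56x = 192.80 - 1.86x → x* = 50.4503.
Gap = |47.2749 − 50.4503| = 3.1754.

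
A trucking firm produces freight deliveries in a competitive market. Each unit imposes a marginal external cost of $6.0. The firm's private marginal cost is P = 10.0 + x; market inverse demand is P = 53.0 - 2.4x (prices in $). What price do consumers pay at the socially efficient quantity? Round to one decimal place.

Social marginal cost = private MC + MEC = 16.0 + x.
Set SMC = demand: 16.0 + x = 53.0 - 2.4x → x* = 10.8824.
Consumer price on the demand curve at x*: 53.0 − 2.4×10.8824 = 26.8822.

P = $26.9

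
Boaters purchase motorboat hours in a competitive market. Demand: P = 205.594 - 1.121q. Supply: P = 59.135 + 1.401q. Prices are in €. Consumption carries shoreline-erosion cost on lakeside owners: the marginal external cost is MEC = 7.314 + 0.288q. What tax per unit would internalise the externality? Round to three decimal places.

Social marginal benefit = demand − MEC = 198.280 - 1.409q.
Set SMB = MC: 198.280 - 1.409q = 59.135 + 1.401q → q* = 49.5178.
The Pigouvian tax equals MEC at q*: 7.314 + 0.288×49.5178 = 21.5751.

tax = €21.575 per unit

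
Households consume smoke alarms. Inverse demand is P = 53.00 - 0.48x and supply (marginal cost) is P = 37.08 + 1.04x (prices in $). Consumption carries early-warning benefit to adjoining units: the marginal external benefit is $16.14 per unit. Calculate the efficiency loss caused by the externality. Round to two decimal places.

Market equilibrium (private): 37.08 + 1.04x = 53.00 - 0.48x → x_m = 10.4737.
Social marginal benefit = demand + MEB = 69.14 - 0.48x.
Set SMB = MC: 69.14 - 0.48x = 37.08 + 1.04x → x* = 21.0921.
Height of the DWL triangle at x_m is SMB(x_m) − MC(x_m) = MEB(x_m) = 16.1400.
DWL = ½ × 10.6184 × 16.1400 = 85.6905.

DWL = $85.69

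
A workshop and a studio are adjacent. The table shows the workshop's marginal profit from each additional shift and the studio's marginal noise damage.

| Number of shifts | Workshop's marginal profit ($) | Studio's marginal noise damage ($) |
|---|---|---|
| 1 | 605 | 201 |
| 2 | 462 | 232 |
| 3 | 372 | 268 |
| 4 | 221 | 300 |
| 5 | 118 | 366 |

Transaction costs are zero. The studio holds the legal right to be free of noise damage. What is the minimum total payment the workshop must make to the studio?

$701

Efficient level: marginal profit ≥ marginal noise damage through level 3, so k* = 3.
With the studio holding the right, the workshop must at least compensate total damage at k*: 201 + 232 + 268 = 701.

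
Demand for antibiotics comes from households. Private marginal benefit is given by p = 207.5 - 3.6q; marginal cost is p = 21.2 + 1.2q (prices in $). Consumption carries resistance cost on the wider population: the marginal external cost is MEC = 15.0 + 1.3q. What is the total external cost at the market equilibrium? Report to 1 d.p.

$1561.4

Market equilibrium (private): 21.2 + 1.2q = 207.5 - 3.6q → q_m = 38.8125.
Total external cost = ∫₀^{q_m} (15.0 + 1.3q) dq = 15.0×38.8125 + ½×1.3×38.8125² = 1561.3541.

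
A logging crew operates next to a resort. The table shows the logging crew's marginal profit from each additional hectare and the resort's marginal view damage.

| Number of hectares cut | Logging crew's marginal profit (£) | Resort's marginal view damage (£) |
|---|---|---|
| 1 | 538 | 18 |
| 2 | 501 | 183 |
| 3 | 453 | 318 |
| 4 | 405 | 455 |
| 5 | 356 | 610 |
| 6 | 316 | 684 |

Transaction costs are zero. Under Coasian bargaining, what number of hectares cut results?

3

Bargaining reaches the level where marginal profit last exceeds marginal view damage.
That holds through level 3 (453 ≥ 318) but not at 4 (405 < 455).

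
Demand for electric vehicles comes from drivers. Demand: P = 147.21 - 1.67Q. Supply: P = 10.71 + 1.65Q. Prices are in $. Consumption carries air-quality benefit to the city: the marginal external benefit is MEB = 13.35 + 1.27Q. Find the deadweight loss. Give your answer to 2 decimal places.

DWL = $1048.49

Market equilibrium (private): 10.71 + 1.65Q = 147.21 - 1.67Q → Q_m = 41.1145.
Social marginal benefit = demand + MEB = 160.56 - 0.40Q.
Set SMB = MC: 160.56 - 0.40Q = 10.71 + 1.65Q → Q* = 73.0976.
The loss is the area between SMB and MC from Q* to Q_m; with linear curves that's a triangle of height MEB(Q_m).
DWL = ½ × 31.9831 × 65.5654 = 1048.4924.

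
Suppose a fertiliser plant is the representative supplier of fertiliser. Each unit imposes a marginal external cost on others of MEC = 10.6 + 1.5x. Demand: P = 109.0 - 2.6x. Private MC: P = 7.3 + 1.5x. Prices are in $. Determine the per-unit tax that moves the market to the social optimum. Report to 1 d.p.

tax = $35.0 per unit

Social marginal cost = private MC + MEC = 17.9 + 3.0x.
Set SMC = demand: 17.9 + 3.0x = 109.0 - 2.6x → x* = 16.2679.
The Pigouvian tax equals MEC at x*: 10.6 + 1.5×16.2679 = 35.0019.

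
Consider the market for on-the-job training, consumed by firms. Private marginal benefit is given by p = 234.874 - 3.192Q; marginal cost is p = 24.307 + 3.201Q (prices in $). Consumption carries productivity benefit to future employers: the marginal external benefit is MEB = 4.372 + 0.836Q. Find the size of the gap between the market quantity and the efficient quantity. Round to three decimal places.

5.742 units

Market equilibrium (private): 24.307 + 3.201Q = 234.874 - 3.192Q → Q_m = 32.9371.
Social marginal benefit = demand + MEB = 239.246 - 2.356Q.
Set SMB = MC: 239.246 - 2.356Q = 24.307 + 3.201Q → Q* = 38.6790.
Gap = |32.9371 − 38.6790| = 5.7419.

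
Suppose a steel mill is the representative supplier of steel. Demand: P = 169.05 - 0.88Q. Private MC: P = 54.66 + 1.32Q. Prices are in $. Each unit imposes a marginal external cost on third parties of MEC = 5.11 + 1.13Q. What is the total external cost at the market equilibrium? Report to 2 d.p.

$1793.19

Market equilibrium (private): 54.66 + 1.32Q = 169.05 - 0.88Q → Q_m = 51.9955.
Total external cost = ∫₀^{Q_m} (5.11 + 1.13Q) dQ = 5.11×51.9955 + ½×1.13×51.9955² = 1793.1926.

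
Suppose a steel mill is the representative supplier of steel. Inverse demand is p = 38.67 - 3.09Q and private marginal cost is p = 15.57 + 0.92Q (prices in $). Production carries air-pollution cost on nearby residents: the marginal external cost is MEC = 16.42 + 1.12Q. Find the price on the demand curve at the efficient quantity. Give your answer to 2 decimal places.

Social marginal cost = private MC + MEC = 31.99 + 2.04Q.
Set SMC = demand: 31.99 + 2.04Q = 38.67 - 3.09Q → Q* = 1.3021.
Consumer price on the demand curve at Q*: 38.67 − 3.09×1.3021 = 34.6465.

P = $34.65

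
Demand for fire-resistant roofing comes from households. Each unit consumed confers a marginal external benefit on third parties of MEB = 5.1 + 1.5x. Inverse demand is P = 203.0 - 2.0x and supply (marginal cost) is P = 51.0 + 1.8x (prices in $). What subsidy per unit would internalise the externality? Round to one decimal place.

Social marginal benefit = demand + MEB = 208.1 - 0.5x.
Set SMB = MC: 208.1 - 0.5x = 51.0 + 1.8x → x* = 68.3043.
The Pigouvian subsidy equals MEB at x*: 5.1 + 1.5×68.3043 = 107.5565.

subsidy = $107.6 per unit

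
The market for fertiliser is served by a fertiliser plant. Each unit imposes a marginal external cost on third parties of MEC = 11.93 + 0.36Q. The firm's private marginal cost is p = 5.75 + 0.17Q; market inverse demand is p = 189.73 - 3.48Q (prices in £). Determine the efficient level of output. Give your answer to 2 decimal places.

Social marginal cost = private MC + MEC = 17.68 + 0.53Q.
Set SMC = demand: 17.68 + 0.53Q = 189.73 - 3.48Q → Q* = 42.9052.

Q* = 42.91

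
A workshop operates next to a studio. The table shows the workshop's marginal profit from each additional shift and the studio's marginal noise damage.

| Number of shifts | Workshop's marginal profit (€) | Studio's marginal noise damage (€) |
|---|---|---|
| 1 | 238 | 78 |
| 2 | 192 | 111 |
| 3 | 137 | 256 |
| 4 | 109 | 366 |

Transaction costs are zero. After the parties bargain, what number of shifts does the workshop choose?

2

Bargaining reaches the level where marginal profit last exceeds marginal noise damage.
That holds through level 2 (192 ≥ 111) but not at 3 (137 < 256).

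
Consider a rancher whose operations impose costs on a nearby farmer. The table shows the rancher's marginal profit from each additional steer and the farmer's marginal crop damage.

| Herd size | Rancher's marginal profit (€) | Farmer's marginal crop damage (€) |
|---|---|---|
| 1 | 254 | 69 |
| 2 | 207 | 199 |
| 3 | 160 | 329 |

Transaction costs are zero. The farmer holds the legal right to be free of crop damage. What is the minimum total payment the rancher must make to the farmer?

Efficient level: marginal profit ≥ marginal crop damage through level 2, so k* = 2.
With the farmer holding the right, the rancher must at least compensate total damage at k*: 69 + 199 = 268.

€268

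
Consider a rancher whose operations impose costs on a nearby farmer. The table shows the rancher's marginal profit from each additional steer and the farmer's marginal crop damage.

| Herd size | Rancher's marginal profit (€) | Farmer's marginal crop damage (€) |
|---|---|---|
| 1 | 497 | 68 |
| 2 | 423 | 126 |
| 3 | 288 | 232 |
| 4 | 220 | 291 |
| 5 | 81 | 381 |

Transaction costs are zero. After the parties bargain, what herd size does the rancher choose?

Bargaining reaches the level where marginal profit last exceeds marginal crop damage.
That holds through level 3 (288 ≥ 232) but not at 4 (220 < 291).

3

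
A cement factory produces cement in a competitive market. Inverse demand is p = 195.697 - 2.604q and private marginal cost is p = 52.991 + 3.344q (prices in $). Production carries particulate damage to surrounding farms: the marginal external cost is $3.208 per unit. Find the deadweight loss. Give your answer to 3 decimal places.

Market equilibrium (private): 52.991 + 3.344q = 195.697 - 2.604q → q_m = 23.9923.
Social marginal cost = private MC + MEC = 56.199 + 3.344q.
Set SMC = demand: 56.199 + 3.344q = 195.697 - 2.604q → q* = 23.4529.
Between q* and q_m the wedge SMC − demand runs linearly from 0 to MEC(q_m), so the loss is a triangle.
DWL = ½ × 0.5394 × 3.2080 = 0.8652.

DWL = $0.865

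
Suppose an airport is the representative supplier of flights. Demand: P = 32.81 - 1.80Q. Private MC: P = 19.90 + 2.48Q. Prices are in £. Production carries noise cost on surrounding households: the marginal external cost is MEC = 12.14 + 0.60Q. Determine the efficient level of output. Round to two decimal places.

Q* = 0.16

Social marginal cost = private MC + MEC = 32.04 + 3.08Q.
Set SMC = demand: 32.04 + 3.08Q = 32.81 - 1.80Q → Q* = 0.1578.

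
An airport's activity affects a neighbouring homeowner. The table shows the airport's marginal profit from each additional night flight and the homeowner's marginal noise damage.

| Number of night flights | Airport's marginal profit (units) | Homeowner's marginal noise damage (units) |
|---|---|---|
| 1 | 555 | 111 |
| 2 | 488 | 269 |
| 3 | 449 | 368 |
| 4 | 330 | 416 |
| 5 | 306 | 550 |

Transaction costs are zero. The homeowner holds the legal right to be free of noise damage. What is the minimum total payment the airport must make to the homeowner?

Efficient level: marginal profit ≥ marginal noise damage through level 3, so k* = 3.
With the homeowner holding the right, the airport must at least compensate total damage at k*: 111 + 269 + 368 = 748.

748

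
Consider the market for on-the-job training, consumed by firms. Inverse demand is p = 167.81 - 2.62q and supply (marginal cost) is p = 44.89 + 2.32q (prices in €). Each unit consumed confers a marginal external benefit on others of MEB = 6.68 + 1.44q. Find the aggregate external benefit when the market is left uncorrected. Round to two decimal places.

Market equilibrium (private): 44.89 + 2.32q = 167.81 - 2.62q → q_m = 24.8826.
Total external benefit = ∫₀^{q_m} (6.68 + 1.44q) dq = 6.68×24.8826 + ½×1.44×24.8826² = 611.9993.

€612.00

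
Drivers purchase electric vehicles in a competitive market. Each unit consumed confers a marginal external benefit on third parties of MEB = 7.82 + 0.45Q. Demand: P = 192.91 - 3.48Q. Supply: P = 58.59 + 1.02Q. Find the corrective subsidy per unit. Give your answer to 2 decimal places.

subsidy = 23.61 per unit

Social marginal benefit = demand + MEB = 200.73 - 3.03Q.
Set SMB = MC: 200.73 - 3.03Q = 58.59 + 1.02Q → Q* = 35.0963.
The Pigouvian subsidy equals MEB at Q*: 7.82 + 0.45×35.0963 = 23.6133.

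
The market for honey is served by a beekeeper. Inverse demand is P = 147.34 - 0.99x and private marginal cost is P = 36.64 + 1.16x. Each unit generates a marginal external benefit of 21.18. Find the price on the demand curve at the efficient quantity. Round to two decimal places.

Social marginal cost = private MC − MEB = 15.46 + 1.16x.
Set SMC = demand: 15.46 + 1.16x = 147.34 - 0.99x → x* = 61.3395.
Consumer price on the demand curve at x*: 147.34 − 0.99×61.3395 = 86.6139.

P = 86.61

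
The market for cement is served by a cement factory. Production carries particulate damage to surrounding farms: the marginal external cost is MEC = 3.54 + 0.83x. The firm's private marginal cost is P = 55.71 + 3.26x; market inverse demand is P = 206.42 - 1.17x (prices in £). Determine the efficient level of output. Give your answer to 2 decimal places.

x* = 27.98

Social marginal cost = private MC + MEC = 59.25 + 4.09x.
Set SMC = demand: 59.25 + 4.09x = 206.42 - 1.17x → x* = 27.9791.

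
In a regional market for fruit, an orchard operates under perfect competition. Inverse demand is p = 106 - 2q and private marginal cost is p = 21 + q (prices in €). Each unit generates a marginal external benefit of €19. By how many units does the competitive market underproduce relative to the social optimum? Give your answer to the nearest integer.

Market equilibrium (private): 21 + q = 106 - 2q → q_m = 28.3333.
Social marginal cost = private MC − MEB = 2 + q.
Set SMC = demand: 2 + q = 106 - 2q → q* = 34.6667.
Gap = |28.3333 − 34.6667| = 6.3334.

6 units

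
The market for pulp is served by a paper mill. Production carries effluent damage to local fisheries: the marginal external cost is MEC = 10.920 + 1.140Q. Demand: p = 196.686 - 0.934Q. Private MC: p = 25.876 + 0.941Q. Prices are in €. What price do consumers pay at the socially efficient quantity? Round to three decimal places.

Social marginal cost = private MC + MEC = 36.796 + 2.081Q.
Set SMC = demand: 36.796 + 2.081Q = 196.686 - 0.934Q → Q* = 53.0315.
Consumer price on the demand curve at Q*: 196.686 − 0.934×53.0315 = 147.1546.

P = €147.155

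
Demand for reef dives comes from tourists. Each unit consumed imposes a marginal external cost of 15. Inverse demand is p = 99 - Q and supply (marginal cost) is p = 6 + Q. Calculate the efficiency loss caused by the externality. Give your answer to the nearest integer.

DWL = 56

Market equilibrium (private): 6 + Q = 99 - Q → Q_m = 46.5000.
Social marginal benefit = demand − MEC = 84 - Q.
Set SMB = MC: 84 - Q = 6 + Q → Q* = 39.0000.
The loss is the area between SMB and MC from Q* to Q_m; with linear curves that's a triangle of height MEC(Q_m).
DWL = ½ × 7.5000 × 15.0000 = 56.2500.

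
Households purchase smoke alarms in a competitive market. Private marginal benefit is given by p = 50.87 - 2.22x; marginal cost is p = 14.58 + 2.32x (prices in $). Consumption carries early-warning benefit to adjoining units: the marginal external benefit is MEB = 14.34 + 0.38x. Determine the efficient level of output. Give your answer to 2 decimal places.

Social marginal benefit = demand + MEB = 65.21 - 1.84x.
Set SMB = MC: 65.21 - 1.84x = 14.58 + 2.32x → x* = 12.1707.

x* = 12.17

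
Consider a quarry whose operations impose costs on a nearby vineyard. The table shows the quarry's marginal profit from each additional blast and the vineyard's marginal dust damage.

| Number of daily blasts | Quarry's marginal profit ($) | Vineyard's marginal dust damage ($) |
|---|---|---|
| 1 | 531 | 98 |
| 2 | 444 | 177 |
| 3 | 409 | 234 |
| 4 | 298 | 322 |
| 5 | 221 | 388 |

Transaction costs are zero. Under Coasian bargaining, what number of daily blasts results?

3

Bargaining reaches the level where marginal profit last exceeds marginal dust damage.
That holds through level 3 (409 ≥ 234) but not at 4 (298 < 322).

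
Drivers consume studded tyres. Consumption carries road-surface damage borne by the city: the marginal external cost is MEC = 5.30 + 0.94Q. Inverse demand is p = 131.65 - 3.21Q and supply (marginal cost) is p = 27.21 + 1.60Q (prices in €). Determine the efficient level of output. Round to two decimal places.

Q* = 17.24

Social marginal benefit = demand − MEC = 126.35 - 4.15Q.
Set SMB = MC: 126.35 - 4.15Q = 27.21 + 1.60Q → Q* = 17.2417.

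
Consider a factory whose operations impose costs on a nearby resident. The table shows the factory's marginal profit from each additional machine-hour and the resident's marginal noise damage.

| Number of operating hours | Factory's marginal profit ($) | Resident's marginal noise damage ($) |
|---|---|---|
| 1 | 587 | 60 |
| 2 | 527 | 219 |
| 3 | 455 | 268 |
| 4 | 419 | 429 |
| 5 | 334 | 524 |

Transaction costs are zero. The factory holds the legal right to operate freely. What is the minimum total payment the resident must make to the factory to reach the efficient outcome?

Left alone the factory would choose level 5 (marginal profit stays positive).
Efficient level: k* = 3 (marginal profit ≥ marginal noise damage through 3).
The resident must at least cover the factory's forgone profit from cutting 5→3: 419 + 334 = 753.

$753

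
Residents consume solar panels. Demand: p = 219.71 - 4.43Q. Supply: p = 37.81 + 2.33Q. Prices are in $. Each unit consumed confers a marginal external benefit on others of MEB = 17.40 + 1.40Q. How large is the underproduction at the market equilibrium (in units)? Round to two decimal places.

10.27 units

Market equilibrium (private): 37.81 + 2.33Q = 219.71 - 4.43Q → Q_m = 26.9083.
Social marginal benefit = demand + MEB = 237.11 - 3.03Q.
Set SMB = MC: 237.11 - 3.03Q = 37.81 + 2.33Q → Q* = 37.1828.
Gap = |26.9083 − 37.1828| = 10.2745.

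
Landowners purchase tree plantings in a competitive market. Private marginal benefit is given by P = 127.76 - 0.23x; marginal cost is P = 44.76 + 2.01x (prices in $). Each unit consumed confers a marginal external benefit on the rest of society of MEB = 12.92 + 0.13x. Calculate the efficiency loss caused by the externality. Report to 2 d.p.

Market equilibrium (private): 44.76 + 2.01x = 127.76 - 0.23x → x_m = 37.0536.
Social marginal benefit = demand + MEB = 140.68 - 0.10x.
Set SMB = MC: 140.68 - 0.10x = 44.76 + 2.01x → x* = 45.4597.
Height of the DWL triangle at x_m is SMB(x_m) − MC(x_m) = MEB(x_m) = 17.7370.
DWL = ½ × 8.4061 × 17.7370 = 74.5495.

DWL = $74.55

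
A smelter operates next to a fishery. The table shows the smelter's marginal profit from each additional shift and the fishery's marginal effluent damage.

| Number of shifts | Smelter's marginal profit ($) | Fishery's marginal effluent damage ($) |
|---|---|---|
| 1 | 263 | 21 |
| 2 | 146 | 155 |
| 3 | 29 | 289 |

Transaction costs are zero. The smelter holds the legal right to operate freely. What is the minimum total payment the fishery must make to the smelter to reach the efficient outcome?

$175

Left alone the smelter would choose level 3 (marginal profit stays positive).
Efficient level: k* = 1 (marginal profit ≥ marginal effluent damage through 1).
The fishery must at least cover the smelter's forgone profit from cutting 3→1: 146 + 29 = 175.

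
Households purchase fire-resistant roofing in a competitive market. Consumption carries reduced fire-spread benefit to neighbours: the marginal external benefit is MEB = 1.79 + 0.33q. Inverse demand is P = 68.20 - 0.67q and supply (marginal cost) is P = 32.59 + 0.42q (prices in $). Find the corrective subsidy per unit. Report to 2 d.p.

subsidy = $18.03 per unit

Social marginal benefit = demand + MEB = 69.99 - 0.34q.
Set SMB = MC: 69.99 - 0.34q = 32.59 + 0.42q → q* = 49.2105.
The Pigouvian subsidy equals MEB at q*: 1.79 + 0.33×49.2105 = 18.0295.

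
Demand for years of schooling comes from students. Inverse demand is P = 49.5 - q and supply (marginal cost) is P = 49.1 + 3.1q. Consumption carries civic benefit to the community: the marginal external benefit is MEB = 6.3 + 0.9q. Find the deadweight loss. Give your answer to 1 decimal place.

DWL = 6.4

Market equilibrium (private): 49.1 + 3.1q = 49.5 - q → q_m = 0.0976.
Social marginal benefit = demand + MEB = 55.8 - 0.1q.
Set SMB = MC: 55.8 - 0.1q = 49.1 + 3.1q → q* = 2.0938.
The loss is the area between SMB and MC from q* to q_m; with linear curves that's a triangle of height MEB(q_m).
DWL = ½ × 1.9962 × 6.3878 = 6.3757.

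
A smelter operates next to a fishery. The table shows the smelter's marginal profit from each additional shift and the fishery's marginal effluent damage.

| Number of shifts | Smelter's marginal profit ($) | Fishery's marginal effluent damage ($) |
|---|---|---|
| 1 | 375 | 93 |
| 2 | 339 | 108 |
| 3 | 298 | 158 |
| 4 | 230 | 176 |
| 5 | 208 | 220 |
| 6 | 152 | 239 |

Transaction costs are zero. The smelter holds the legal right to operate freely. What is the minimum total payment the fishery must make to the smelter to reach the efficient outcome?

$360

Left alone the smelter would choose level 6 (marginal profit stays positive).
Efficient level: k* = 4 (marginal profit ≥ marginal effluent damage through 4).
The fishery must at least cover the smelter's forgone profit from cutting 6→4: 208 + 152 = 360.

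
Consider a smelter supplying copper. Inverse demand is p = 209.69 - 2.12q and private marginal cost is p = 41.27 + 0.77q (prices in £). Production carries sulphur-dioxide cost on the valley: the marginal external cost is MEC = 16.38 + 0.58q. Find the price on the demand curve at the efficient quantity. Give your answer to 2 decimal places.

P = £116.80

Social marginal cost = private MC + MEC = 57.65 + 1.35q.
Set SMC = demand: 57.65 + 1.35q = 209.69 - 2.12q → q* = 43.8156.
Consumer price on the demand curve at q*: 209.69 − 2.12×43.8156 = 116.8009.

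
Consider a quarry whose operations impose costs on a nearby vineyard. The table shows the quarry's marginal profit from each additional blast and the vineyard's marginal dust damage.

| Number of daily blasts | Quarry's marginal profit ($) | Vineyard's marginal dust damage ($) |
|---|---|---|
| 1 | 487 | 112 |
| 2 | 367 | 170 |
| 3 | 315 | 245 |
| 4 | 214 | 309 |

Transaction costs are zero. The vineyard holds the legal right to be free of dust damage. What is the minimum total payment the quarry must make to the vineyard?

Efficient level: marginal profit ≥ marginal dust damage through level 3, so k* = 3.
With the vineyard holding the right, the quarry must at least compensate total damage at k*: 112 + 170 + 245 = 527.

$527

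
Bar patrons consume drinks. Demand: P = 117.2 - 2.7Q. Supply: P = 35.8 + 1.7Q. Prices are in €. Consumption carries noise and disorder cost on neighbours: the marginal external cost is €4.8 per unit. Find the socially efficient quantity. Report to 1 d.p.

Q* = 17.4

Social marginal benefit = demand − MEC = 112.4 - 2.7Q.
Set SMB = MC: 112.4 - 2.7Q = 35.8 + 1.7Q → Q* = 17.4091.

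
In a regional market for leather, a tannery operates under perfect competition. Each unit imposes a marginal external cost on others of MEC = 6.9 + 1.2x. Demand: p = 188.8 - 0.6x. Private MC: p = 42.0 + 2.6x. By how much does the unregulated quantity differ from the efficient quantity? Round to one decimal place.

14.1 units

Market equilibrium (private): 42.0 + 2.6x = 188.8 - 0.6x → x_m = 45.8750.
Social marginal cost = private MC + MEC = 48.9 + 3.8x.
Set SMC = demand: 48.9 + 3.8x = 188.8 - 0.6x → x* = 31.7955.
Gap = |45.8750 − 31.7955| = 14.0795.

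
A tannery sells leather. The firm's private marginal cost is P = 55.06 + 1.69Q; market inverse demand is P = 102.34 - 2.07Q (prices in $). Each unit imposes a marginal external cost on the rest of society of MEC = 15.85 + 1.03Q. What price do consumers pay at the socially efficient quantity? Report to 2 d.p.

P = $88.76

Social marginal cost = private MC + MEC = 70.91 + 2.72Q.
Set SMC = demand: 70.91 + 2.72Q = 102.34 - 2.07Q → Q* = 6.5616.
Consumer price on the demand curve at Q*: 102.34 − 2.07×6.5616 = 88.7575.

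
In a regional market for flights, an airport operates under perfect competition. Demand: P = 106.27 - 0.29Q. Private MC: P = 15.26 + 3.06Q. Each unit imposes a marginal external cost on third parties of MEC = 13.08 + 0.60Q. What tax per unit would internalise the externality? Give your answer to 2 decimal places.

tax = 24.92 per unit

Social marginal cost = private MC + MEC = 28.34 + 3.66Q.
Set SMC = demand: 28.34 + 3.66Q = 106.27 - 0.29Q → Q* = 19.7291.
The Pigouvian tax equals MEC at Q*: 13.08 + 0.60×19.7291 = 24.9175.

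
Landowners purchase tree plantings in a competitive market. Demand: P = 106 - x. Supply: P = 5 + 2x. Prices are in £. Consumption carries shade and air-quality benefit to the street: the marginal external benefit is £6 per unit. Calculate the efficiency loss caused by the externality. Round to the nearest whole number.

DWL = £6

Market equilibrium (private): 5 + 2x = 106 - x → x_m = 33.6667.
Social marginal benefit = demand + MEB = 112 - x.
Set SMB = MC: 112 - x = 5 + 2x → x* = 35.6667.
Height of the DWL triangle at x_m is SMB(x_m) − MC(x_m) = MEB(x_m) = 6.0000.
DWL = ½ × 2.0000 × 6.0000 = 6.0000.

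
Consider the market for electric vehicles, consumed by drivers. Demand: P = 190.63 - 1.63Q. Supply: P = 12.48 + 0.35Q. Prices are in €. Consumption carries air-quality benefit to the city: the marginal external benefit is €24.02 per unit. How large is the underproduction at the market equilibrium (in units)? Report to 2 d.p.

Market equilibrium (private): 12.48 + 0.35Q = 190.63 - 1.63Q → Q_m = 89.9747.
Social marginal benefit = demand + MEB = 214.65 - 1.63Q.
Set SMB = MC: 214.65 - 1.63Q = 12.48 + 0.35Q → Q* = 102.1061.
Gap = |89.9747 − 102.1061| = 12.1314.

12.13 units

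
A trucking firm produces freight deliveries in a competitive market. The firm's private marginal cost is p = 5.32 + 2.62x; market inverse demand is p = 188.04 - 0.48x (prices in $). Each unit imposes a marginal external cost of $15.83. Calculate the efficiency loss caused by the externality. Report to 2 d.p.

DWL = $40.42

Market equilibrium (private): 5.32 + 2.62x = 188.04 - 0.48x → x_m = 58.9419.
Social marginal cost = private MC + MEC = 21.15 + 2.62x.
Set SMC = demand: 21.15 + 2.62x = 188.04 - 0.48x → x* = 53.8355.
The welfare-loss triangle has base |x_m − x*| and height MEC(x_m) (the vertical gap between SMC and demand is zero at x* and MEC at x_m).
DWL = ½ × 5.1064 × 15.8300 = 40.4172.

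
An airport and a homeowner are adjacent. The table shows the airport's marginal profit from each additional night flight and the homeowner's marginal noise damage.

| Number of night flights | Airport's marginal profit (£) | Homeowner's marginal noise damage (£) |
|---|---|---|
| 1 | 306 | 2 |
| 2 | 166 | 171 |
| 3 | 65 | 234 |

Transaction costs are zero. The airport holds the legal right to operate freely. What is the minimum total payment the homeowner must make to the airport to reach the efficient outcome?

Left alone the airport would choose level 3 (marginal profit stays positive).
Efficient level: k* = 1 (marginal profit ≥ marginal noise damage through 1).
The homeowner must at least cover the airport's forgone profit from cutting 3→1: 166 + 65 = 231.

£231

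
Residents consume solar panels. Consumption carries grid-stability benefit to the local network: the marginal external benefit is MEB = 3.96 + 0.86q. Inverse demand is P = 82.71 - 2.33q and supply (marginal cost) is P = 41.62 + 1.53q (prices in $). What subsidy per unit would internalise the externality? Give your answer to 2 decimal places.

Social marginal benefit = demand + MEB = 86.67 - 1.47q.
Set SMB = MC: 86.67 - 1.47q = 41.62 + 1.53q → q* = 15.0167.
The Pigouvian subsidy equals MEB at q*: 3.96 + 0.86×15.0167 = 16.8744.

subsidy = $16.87 per unit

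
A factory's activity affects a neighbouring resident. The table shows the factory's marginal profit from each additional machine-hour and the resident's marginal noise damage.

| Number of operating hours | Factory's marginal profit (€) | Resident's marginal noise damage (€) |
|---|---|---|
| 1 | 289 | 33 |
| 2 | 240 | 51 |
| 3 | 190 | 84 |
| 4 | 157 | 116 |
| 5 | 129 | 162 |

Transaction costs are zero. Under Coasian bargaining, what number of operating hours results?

4

Bargaining reaches the level where marginal profit last exceeds marginal noise damage.
That holds through level 4 (157 ≥ 116) but not at 5 (129 < 162).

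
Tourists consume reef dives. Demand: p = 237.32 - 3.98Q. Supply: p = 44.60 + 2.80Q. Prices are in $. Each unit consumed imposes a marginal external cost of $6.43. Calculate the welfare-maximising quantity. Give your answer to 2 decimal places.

Social marginal benefit = demand − MEC = 230.89 - 3.98Q.
Set SMB = MC: 230.89 - 3.98Q = 44.60 + 2.80Q → Q* = 27.4764.

Q* = 27.48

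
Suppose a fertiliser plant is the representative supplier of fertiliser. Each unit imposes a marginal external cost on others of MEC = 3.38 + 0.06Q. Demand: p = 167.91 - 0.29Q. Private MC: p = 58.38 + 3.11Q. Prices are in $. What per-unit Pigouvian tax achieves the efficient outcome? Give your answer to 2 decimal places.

tax = $5.22 per unit

Social marginal cost = private MC + MEC = 61.76 + 3.17Q.
Set SMC = demand: 61.76 + 3.17Q = 167.91 - 0.29Q → Q* = 30.6792.
The Pigouvian tax equals MEC at Q*: 3.38 + 0.06×30.6792 = 5.2208.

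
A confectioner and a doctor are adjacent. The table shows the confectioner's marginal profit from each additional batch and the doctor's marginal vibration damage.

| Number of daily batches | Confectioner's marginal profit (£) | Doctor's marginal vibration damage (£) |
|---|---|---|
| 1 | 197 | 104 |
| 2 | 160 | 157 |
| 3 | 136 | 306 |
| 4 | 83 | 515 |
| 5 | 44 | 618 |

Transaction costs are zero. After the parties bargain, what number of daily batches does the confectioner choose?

Bargaining reaches the level where marginal profit last exceeds marginal vibration damage.
That holds through level 2 (160 ≥ 157) but not at 3 (136 < 306).

2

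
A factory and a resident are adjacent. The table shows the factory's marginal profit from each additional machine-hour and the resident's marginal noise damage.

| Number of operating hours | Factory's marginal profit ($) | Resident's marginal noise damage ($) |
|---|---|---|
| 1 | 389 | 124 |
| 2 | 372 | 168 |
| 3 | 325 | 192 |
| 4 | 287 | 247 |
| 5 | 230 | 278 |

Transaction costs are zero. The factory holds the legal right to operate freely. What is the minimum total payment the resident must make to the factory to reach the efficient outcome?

$230

Left alone the factory would choose level 5 (marginal profit stays positive).
Efficient level: k* = 4 (marginal profit ≥ marginal noise damage through 4).
The resident must at least cover the factory's forgone profit from cutting 5→4: 230 = 230.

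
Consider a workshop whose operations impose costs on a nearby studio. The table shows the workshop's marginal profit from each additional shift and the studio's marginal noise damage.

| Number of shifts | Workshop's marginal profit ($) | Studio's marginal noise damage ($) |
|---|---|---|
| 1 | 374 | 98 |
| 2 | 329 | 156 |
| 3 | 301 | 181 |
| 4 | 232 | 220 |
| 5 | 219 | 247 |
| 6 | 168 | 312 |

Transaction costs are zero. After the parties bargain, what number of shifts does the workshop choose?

Bargaining reaches the level where marginal profit last exceeds marginal noise damage.
That holds through level 4 (232 ≥ 220) but not at 5 (219 < 247).

4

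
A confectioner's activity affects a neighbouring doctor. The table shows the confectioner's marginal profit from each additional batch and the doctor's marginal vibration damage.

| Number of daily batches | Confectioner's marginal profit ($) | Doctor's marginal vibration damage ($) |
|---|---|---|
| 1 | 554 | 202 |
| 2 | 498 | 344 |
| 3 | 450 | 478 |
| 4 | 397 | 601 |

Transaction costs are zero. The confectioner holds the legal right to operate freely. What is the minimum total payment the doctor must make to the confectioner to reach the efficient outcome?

$847

Left alone the confectioner would choose level 4 (marginal profit stays positive).
Efficient level: k* = 2 (marginal profit ≥ marginal vibration damage through 2).
The doctor must at least cover the confectioner's forgone profit from cutting 4→2: 450 + 397 = 847.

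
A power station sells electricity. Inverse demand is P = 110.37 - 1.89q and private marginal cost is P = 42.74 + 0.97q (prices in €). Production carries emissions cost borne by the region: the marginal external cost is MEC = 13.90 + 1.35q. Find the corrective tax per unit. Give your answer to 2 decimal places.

Social marginal cost = private MC + MEC = 56.64 + 2.32q.
Set SMC = demand: 56.64 + 2.32q = 110.37 - 1.89q → q* = 12.7625.
The Pigouvian tax equals MEC at q*: 13.90 + 1.35×12.7625 = 31.1294.

tax = €31.13 per unit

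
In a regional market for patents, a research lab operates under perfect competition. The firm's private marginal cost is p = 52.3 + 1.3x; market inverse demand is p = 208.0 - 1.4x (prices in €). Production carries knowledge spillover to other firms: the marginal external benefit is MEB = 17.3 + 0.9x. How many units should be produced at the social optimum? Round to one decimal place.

x* = 96.1

Social marginal cost = private MC − MEB = 35.0 + 0.4x.
Set SMC = demand: 35.0 + 0.4x = 208.0 - 1.4x → x* = 96.1111.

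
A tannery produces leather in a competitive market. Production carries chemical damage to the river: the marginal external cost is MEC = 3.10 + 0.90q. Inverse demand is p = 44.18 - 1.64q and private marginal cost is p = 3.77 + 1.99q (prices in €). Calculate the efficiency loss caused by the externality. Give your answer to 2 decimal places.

DWL = €19.00

Market equilibrium (private): 3.77 + 1.99q = 44.18 - 1.64q → q_m = 11.1322.
Social marginal cost = private MC + MEC = 6.87 + 2.89q.
Set SMC = demand: 6.87 + 2.89q = 44.18 - 1.64q → q* = 8.2362.
The welfare-loss triangle has base |q_m − q*| and height MEC(q_m) (the vertical gap between SMC and demand is zero at q* and MEC at q_m).
DWL = ½ × 2.8960 × 13.1190 = 18.9963.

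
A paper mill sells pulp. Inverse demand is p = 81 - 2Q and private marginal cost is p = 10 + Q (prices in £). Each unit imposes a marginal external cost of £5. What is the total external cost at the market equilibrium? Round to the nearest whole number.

£118

Market equilibrium (private): 10 + Q = 81 - 2Q → Q_m = 23.6667.
Total external cost = MEC × Q_m = 5 × 23.6667 = 118.3335.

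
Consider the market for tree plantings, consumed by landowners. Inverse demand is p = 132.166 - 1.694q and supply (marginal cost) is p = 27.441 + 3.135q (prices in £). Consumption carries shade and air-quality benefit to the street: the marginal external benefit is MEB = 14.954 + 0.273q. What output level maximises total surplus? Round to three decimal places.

Social marginal benefit = demand + MEB = 147.120 - 1.421q.
Set SMB = MC: 147.120 - 1.421q = 27.441 + 3.135q → q* = 26.2684.

q* = 26.268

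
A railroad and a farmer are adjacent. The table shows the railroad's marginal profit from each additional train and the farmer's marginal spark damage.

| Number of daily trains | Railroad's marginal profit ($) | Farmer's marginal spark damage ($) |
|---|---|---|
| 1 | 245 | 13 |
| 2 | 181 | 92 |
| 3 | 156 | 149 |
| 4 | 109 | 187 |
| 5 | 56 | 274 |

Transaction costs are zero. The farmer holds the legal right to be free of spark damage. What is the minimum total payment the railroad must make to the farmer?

$254

Efficient level: marginal profit ≥ marginal spark damage through level 3, so k* = 3.
With the farmer holding the right, the railroad must at least compensate total damage at k*: 13 + 92 + 149 = 254.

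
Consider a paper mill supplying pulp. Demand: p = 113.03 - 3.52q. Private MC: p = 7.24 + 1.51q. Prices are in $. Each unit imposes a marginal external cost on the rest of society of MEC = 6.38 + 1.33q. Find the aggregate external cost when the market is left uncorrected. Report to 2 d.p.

$428.34

Market equilibrium (private): 7.24 + 1.51q = 113.03 - 3.52q → q_m = 21.0318.
Total external cost = ∫₀^{q_m} (6.38 + 1.33q) dq = 6.38×21.0318 + ½×1.33×21.0318² = 428.3367.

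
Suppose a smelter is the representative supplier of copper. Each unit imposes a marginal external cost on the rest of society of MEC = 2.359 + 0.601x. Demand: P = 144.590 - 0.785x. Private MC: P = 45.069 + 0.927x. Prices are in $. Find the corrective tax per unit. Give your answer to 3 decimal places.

Social marginal cost = private MC + MEC = 47.428 + 1.528x.
Set SMC = demand: 47.428 + 1.528x = 144.590 - 0.785x → x* = 42.0069.
The Pigouvian tax equals MEC at x*: 2.359 + 0.601×42.0069 = 27.6051.

tax = $27.605 per unit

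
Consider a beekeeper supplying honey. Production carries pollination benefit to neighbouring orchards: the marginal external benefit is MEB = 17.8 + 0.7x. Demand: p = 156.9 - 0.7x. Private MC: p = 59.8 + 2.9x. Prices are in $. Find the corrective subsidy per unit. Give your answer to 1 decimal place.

subsidy = $45.5 per unit

Social marginal cost = private MC − MEB = 42.0 + 2.2x.
Set SMC = demand: 42.0 + 2.2x = 156.9 - 0.7x → x* = 39.6207.
The Pigouvian subsidy equals MEB at x*: 17.8 + 0.7×39.6207 = 45.5345.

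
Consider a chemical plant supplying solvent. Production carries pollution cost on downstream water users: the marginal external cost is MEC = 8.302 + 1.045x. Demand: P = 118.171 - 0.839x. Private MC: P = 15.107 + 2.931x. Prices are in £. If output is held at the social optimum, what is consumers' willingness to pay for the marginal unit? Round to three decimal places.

Social marginal cost = private MC + MEC = 23.409 + 3.976x.
Set SMC = demand: 23.409 + 3.976x = 118.171 - 0.839x → x* = 19.6806.
Consumer price on the demand curve at x*: 118.171 − 0.839×19.6806 = 101.6590.

P = £101.659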